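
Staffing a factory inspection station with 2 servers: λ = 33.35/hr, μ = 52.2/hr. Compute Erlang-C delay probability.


a = λ/μ = 0.6389; ρ = a/2 = 0.3194
P₀ = 0.515789 (from M/M/c formula)
C(c,a) = [a^c/(c!(1−ρ))]·P₀ = [0.40818/(2·0.6806)]·0.515789
= 0.29989·0.515789 = 0.154678

Final: 0.154678


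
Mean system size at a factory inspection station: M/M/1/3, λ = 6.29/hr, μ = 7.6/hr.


ρ = 6.29/7.6 = 0.8276
L = ρ[1 − (K+1)ρ^K + Kρ^(K+1)] / [(1−ρ)(1−ρ^(K+1))]
Numerator: 0.8276·(1 − 4·0.566906 + 3·0.469189) = 0.115822
Denominator: (0.1724)·(0.530811) = 0.091495
L = 0.115822/0.091495 = 1.2659

Final: 1.2659


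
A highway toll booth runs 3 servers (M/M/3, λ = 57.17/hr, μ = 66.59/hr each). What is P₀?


a = λ/μ = 57.17/66.59 = 0.8585; ρ = a/c = 0.2862
Σ_{k=0}^{2} a^k/k! (terms k=0..2) = 1.00000 + 0.85854 + 0.36854 = 2.22708
Tail: a^3/(3!(1−ρ)) = 0.63282/(6·0.7138) = 0.14775
P₀ = 1/(2.22708 + 0.14775) = 1/2.37483 = 0.421082

Final: 0.421082


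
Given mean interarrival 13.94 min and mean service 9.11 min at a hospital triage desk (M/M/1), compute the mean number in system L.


λ = 60/13.94 = 4.3042 /hr
μ = 60/9.11 = 6.5862 /hr
ρ = λ/μ = 4.3042/6.5862 = 0.6535
L = ρ/(1−ρ) = 0.6535/0.3465 = 1.8861

Final: 1.8861


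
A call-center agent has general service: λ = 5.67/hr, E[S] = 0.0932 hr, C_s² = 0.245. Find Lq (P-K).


ρ = λ·E[S] = 5.67·0.0932 = 0.5284
Lq = ρ²(1+C_s²)/(2(1−ρ)) = 0.2793·(1+0.245)/(2·0.4716)
= 0.2793·1.2450/0.9431 = 0.36864

Final: 0.36864


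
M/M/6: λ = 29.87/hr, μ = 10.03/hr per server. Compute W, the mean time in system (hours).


a = 2.9781; ρ = 0.4963; P₀ = 0.050081
Lq = P₀·a^c·ρ/(c!(1−ρ)²) = 0.09494
Wq = Lq/λ = 0.09494/29.87 = 0.003179 hr
W = Wq + 1/μ = 0.003179 + 0.09970 = 0.10288 hr

Final: 0.10288 hr


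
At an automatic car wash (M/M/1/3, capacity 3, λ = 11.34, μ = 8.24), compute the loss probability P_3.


ρ = λ/μ = 11.34/8.24 = 1.3762
P_K = (1−ρ)ρ^K/(1−ρ^(K+1)) = (-0.3762·2.606499)/(1 − 3.587099)
= -0.980600/-2.587099 = 0.379035

Final: 0.379035


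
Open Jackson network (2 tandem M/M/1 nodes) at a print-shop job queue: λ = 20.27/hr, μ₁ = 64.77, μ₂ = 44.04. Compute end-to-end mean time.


Each node sees arrival rate λ = 20.27/hr (tandem ⇒ throughput preserved).
W₁ = 1/(μ₁−λ) = 1/(64.77−20.27) = 0.02247 hr
W₂ = 1/(μ₂−λ) = 1/(44.04−20.27) = 0.04207 hr
W_total = W₁ + W₂ = 0.02247 + 0.04207 = 0.06454 hr

Final: 0.06454 hr


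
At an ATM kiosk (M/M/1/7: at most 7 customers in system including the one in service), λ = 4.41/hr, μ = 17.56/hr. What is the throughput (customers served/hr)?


ρ = 0.2511; P_K = (1−ρ)ρ^7/(1−ρ^8) = 0.00004719
λ_eff = λ(1 − P_K) = 4.41·(1 − 0.00004719) = 4.41·0.999953 = 4.4098 /hr

Final: 4.4098 /hr


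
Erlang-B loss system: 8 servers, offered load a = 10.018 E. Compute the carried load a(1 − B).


B(8,10.018) = 0.339160 (Erlang-B)
Carried load = a(1 − B) = 10.018·(1 − 0.339160) = 10.018·0.660840 = 6.6203 E

Final: 6.6203 Erlangs


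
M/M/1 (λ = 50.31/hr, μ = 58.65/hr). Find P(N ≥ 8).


ρ = 50.31/58.65 = 0.8578
P(N ≥ n) = ρ^n = 0.8578^8 = 0.293150

Final: 0.293150


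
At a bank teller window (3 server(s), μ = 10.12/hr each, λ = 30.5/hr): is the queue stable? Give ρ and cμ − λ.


Total capacity cμ = 3·10.12 = 30.36/hr
ρ = λ/(cμ) = 30.5/30.36 = 1.0046
Stable ⇔ ρ < 1: NO
Spare capacity = cμ − λ = 30.36 − 30.5 = -0.14/hr

Final: ρ = 1.0046; unstable; margin = -0.14/hr


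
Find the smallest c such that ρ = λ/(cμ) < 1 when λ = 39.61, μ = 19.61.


Stability requires cμ > λ ⇔ c > λ/μ.
λ/μ = 39.61/19.61 = 2.0199
Minimum integer c = ⌊2.0199⌋ + 1 = 3
Check: 3·19.61 = 58.83 > 39.61, while 2·19.61 = 39.22 ≤ 39.61

Final: 3 servers


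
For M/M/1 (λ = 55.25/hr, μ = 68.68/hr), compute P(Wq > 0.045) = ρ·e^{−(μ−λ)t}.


ρ = 55.25/68.68 = 0.8045
P(Wq > t) = ρ·e^{−(μ−λ)t} = 0.8045·e^{−0.6044}
= 0.8045·0.546429 = 0.439578

Final: 0.439578


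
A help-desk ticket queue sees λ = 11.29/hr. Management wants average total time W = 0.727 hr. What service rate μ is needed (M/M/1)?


W = 1/(μ−λ) ⇒ μ − λ = 1/W = 1/0.727 = 1.3755
μ = λ + 1/W = 11.29 + 1.3755 = 12.6655 per hr

Final: 12.6655 /hr


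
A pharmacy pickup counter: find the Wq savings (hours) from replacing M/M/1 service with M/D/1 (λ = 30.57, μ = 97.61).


ρ = 30.57/97.61 = 0.3132
Wq(M/M/1) = ρ/(μ−λ) = 0.3132/67.04 = 0.004672 hr
Wq(M/D/1) = ρ/(2(μ−λ)) = 0.002336 hr
Savings = 0.004672 − 0.002336 = 0.002336 hr

Final: 0.002336 hr


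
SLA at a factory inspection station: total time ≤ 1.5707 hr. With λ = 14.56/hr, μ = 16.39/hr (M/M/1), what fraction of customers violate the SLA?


W ~ Exponential(μ−λ) for M/M/1.
μ − λ = 16.39 − 14.56 = 1.8300
P(W > t) = e^{−(μ−λ)t} = e^{−2.8744} = 0.056451

Final: 0.056451


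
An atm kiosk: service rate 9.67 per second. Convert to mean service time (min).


Mean service time = 1/μ = 1/9.67 second = 0.10341 second
In minutes: 0.10341 × 0.0166667 = 0.001724 min

Final: 0.001724 min


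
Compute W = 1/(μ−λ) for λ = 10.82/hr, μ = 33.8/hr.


W = 1/(μ−λ) = 1/(33.8 − 10.82) = 1/22.98 = 0.04352 hr

Final: 0.04352 hr


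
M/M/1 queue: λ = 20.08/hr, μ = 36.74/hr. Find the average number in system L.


ρ = λ/μ = 20.08/36.74 = 0.5465
L = ρ/(1−ρ) = 0.5465/(1 − 0.5465) = 0.5465/0.4535 = 1.2053

Final: 1.2053


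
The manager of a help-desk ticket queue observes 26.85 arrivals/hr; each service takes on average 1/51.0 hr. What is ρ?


ρ = λ/μ = 26.85/51.0 = 0.5265

Final: 0.5265


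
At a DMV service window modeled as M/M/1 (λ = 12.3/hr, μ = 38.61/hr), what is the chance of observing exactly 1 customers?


ρ = 12.3/38.61 = 0.3186
P_n = (1−ρ)·ρ^n = (1 − 0.3186)·0.3186^1 = 0.6814·0.318570 = 0.217083

Final: 0.217083


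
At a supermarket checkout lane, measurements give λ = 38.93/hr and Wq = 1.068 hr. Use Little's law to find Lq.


Lq = λWq = 38.93·1.068 = 41.5772

Final: 41.5772


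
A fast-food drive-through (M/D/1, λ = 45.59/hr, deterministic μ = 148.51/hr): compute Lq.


ρ = 45.59/148.51 = 0.3070
M/D/1: Lq = ρ²/(2(1−ρ)) = 0.09424/(2·0.6930) = 0.06799

Final: 0.06799


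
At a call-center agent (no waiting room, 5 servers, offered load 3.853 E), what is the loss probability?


B(c,a) = (a^c/c!) / Σ_{k=0}^{c} a^k/k!
a^5/5! = 7.076423
Σ terms (k=0..5): 1.00000 + 3.85300 + 7.42280 + 9.53336 + 9.18300 + 7.07642 = 38.068587
B = 7.076423/38.068587 = 0.185886

Final: 0.185886


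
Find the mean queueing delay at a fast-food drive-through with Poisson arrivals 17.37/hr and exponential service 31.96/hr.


ρ = 17.37/31.96 = 0.5435
Wq = ρ/(μ−λ) = 0.5435/(31.96 − 17.37) = 0.5435/14.59 = 0.03725 hr

Final: 0.03725 hr


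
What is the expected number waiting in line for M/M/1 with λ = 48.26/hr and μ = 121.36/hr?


ρ = 48.26/121.36 = 0.3977
Lq = ρ²/(1−ρ) = 0.1581/0.6023 = 0.2625

Final: 0.2625


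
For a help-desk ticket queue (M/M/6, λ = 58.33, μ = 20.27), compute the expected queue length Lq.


a = λ/μ = 2.8777; ρ = a/6 = 0.4796
P₀ = 0.055534
Lq = P₀·a^c·ρ / (c!·(1−ρ)²) = 0.055534·567.84443·0.4796/(720·0.27081)
= 0.07757

Final: 0.07757


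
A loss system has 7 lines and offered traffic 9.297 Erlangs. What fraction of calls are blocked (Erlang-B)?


B(c,a) = (a^c/c!) / Σ_{k=0}^{c} a^k/k!
a^7/7! = 1191.157749
Σ terms (k=0..7): 1.00000 + 9.29700 + 43.21710 + 133.92981 + 311.28635 + 578.80585 + 896.85966 + 1191.15775 = 3165.553518
B = 1191.157749/3165.553518 = 0.376287

Final: 0.376287


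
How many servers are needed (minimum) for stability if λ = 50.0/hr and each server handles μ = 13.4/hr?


Stability requires cμ > λ ⇔ c > λ/μ.
λ/μ = 50.0/13.4 = 3.7313
Minimum integer c = ⌊3.7313⌋ + 1 = 4
Check: 4·13.4 = 53.60 > 50.0, while 3·13.4 = 40.20 ≤ 50.0

Final: 4 servers


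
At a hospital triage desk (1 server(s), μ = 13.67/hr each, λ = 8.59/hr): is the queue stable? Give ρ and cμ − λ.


Total capacity cμ = 1·13.67 = 13.67/hr
ρ = λ/(cμ) = 8.59/13.67 = 0.6284
Stable ⇔ ρ < 1: YES
Spare capacity = cμ − λ = 13.67 − 8.59 = 5.08/hr

Final: ρ = 0.6284; stable; margin = 5.08/hr


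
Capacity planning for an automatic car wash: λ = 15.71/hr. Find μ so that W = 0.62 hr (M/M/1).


W = 1/(μ−λ) ⇒ μ − λ = 1/W = 1/0.62 = 1.6129
μ = λ + 1/W = 15.71 + 1.6129 = 17.3229 per hr

Final: 17.3229 /hr


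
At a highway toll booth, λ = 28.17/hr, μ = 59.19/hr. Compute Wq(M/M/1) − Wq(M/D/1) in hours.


ρ = 28.17/59.19 = 0.4759
Wq(M/M/1) = ρ/(μ−λ) = 0.4759/31.02 = 0.01534 hr
Wq(M/D/1) = ρ/(2(μ−λ)) = 0.007671 hr
Savings = 0.01534 − 0.007671 = 0.007671 hr

Final: 0.007671 hr


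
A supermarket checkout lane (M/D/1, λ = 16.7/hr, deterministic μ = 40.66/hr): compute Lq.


ρ = 16.7/40.66 = 0.4107
M/D/1: Lq = ρ²/(2(1−ρ)) = 0.1687/(2·0.5893) = 0.14314

Final: 0.14314


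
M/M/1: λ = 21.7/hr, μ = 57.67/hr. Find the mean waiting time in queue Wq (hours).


ρ = 21.7/57.67 = 0.3763
Wq = ρ/(μ−λ) = 0.3763/(57.67 − 21.7) = 0.3763/35.97 = 0.01046 hr

Final: 0.01046 hr


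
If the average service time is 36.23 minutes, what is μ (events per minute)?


μ = 1/(service time) in consistent units.
1 minute = 1 min, so μ = 1/36.23 = 0.02760 per minute

Final: 0.02760 /min


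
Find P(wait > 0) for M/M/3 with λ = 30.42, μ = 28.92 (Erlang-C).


a = λ/μ = 1.0519; ρ = a/3 = 0.3506
P₀ = 0.344379 (from M/M/c formula)
C(c,a) = [a^c/(c!(1−ρ))]·P₀ = [1.16381/(6·0.6494)]·0.344379
= 0.29870·0.344379 = 0.102866

Final: 0.102866


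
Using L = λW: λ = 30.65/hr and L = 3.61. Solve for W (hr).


W = L/λ = 3.61/30.65 = 0.1178 hr

Final: 0.1178 hr


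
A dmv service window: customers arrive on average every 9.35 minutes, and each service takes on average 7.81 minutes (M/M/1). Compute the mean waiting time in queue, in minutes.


λ = 60/9.35 = 6.4171 /hr
μ = 60/7.81 = 7.6825 /hr
ρ = λ/μ = 6.4171/7.6825 = 0.8353
Wq = ρ/(μ−λ) = 0.8353/(7.6825−6.4171) = 0.66013 hr
In minutes: 0.66013·60 = 39.608 min

Final: 39.608 min


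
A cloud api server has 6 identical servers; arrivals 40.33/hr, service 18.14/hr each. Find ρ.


ρ = λ/(cμ) = 40.33/(6·18.14) = 40.33/108.84 = 0.3705

Final: 0.3705


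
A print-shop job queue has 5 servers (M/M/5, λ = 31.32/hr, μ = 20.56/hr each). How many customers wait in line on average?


a = λ/μ = 1.5233; ρ = a/5 = 0.3047
P₀ = 0.217604
Lq = P₀·a^c·ρ / (c!·(1−ρ)²) = 0.217604·8.20339·0.3047/(120·0.48348)
= 0.009374

Final: 0.009374


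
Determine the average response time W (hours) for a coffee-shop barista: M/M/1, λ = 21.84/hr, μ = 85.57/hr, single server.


W = 1/(μ−λ) = 1/(85.57 − 21.84) = 1/63.73 = 0.01569 hr

Final: 0.01569 hr


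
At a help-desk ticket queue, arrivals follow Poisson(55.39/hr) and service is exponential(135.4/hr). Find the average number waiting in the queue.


ρ = 55.39/135.4 = 0.4091
Lq = ρ²/(1−ρ) = 0.1673/0.5909 = 0.2832

Final: 0.2832


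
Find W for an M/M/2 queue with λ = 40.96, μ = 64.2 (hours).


a = 0.6380; ρ = 0.3190; P₀ = 0.516297
Lq = P₀·a^c·ρ/(c!(1−ρ)²) = 0.07228
Wq = Lq/λ = 0.07228/40.96 = 0.001765 hr
W = Wq + 1/μ = 0.001765 + 0.01558 = 0.01734 hr

Final: 0.01734 hr


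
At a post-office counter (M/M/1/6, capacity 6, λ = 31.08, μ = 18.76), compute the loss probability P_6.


ρ = λ/μ = 31.08/18.76 = 1.6567
P_K = (1−ρ)ρ^K/(1−ρ^(K+1)) = (-0.6567·20.677073)/(1 − 34.256046)
= -13.578973/-33.256046 = 0.408316

Final: 0.408316


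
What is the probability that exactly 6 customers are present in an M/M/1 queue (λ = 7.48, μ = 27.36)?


ρ = 7.48/27.36 = 0.2734
P_n = (1−ρ)·ρ^n = (1 − 0.2734)·0.2734^6 = 0.7266·0.0004176 = 0.0003034

Final: 0.0003034


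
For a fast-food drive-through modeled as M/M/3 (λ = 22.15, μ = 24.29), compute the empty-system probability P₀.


a = λ/μ = 22.15/24.29 = 0.9119; ρ = a/c = 0.3040
Σ_{k=0}^{2} a^k/k! (terms k=0..2) = 1.00000 + 0.91190 + 0.41578 = 2.32768
Tail: a^3/(3!(1−ρ)) = 0.75830/(6·0.6960) = 0.18158
P₀ = 1/(2.32768 + 0.18158) = 1/2.50925 = 0.398525

Final: 0.398525


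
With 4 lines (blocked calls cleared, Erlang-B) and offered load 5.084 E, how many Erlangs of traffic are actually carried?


B(4,5.084) = 0.404921 (Erlang-B)
Carried load = a(1 − B) = 5.084·(1 − 0.404921) = 5.084·0.595079 = 3.0254 E

Final: 3.0254 Erlangs


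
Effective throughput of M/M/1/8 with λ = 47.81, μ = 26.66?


ρ = 1.7933; P_K = (1−ρ)ρ^8/(1−ρ^9) = 0.444694
λ_eff = λ(1 − P_K) = 47.81·(1 − 0.444694) = 47.81·0.555306 = 26.5492 /hr

Final: 26.5492 /hr


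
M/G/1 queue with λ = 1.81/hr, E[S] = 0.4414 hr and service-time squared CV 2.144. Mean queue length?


ρ = λ·E[S] = 1.81·0.4414 = 0.7989
Lq = ρ²(1+C_s²)/(2(1−ρ)) = 0.6383·(1+2.144)/(2·0.2011)
= 0.6383·3.1440/0.4021 = 4.99040

Final: 4.99040


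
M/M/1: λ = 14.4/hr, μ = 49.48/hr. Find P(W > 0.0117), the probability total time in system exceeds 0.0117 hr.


W ~ Exponential(μ−λ) for M/M/1.
μ − λ = 49.48 − 14.4 = 35.0800
P(W > t) = e^{−(μ−λ)t} = e^{−0.4104} = 0.663361

Final: 0.663361


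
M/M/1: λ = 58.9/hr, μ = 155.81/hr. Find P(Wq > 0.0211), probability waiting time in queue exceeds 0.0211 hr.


ρ = 58.9/155.81 = 0.3780
P(Wq > t) = ρ·e^{−(μ−λ)t} = 0.3780·e^{−2.0448}
= 0.3780·0.129406 = 0.048919

Final: 0.048919


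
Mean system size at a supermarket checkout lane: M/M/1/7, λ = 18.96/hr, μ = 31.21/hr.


ρ = 18.96/31.21 = 0.6075
L = ρ[1 − (K+1)ρ^K + Kρ^(K+1)] / [(1−ρ)(1−ρ^(K+1))]
Numerator: 0.6075·(1 − 8·0.030536 + 7·0.018551) = 0.537979
Denominator: (0.3925)·(0.981449) = 0.385221
L = 0.537979/0.385221 = 1.3965

Final: 1.3965


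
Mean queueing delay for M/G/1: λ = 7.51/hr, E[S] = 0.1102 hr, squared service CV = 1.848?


ρ = λ·E[S] = 7.51·0.1102 = 0.8276
E[S²] = E[S]²(1+C_s²) = 0.1102²·(1+1.848) = 0.034586
Wq = λ·E[S²]/(2(1−ρ)) = 7.51·0.034586/(2·0.1724) = 0.75332 hr

Final: 0.75332 hr


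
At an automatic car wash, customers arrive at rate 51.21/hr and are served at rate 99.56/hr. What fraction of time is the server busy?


ρ = λ/μ = 51.21/99.56 = 0.5144

Final: 0.5144


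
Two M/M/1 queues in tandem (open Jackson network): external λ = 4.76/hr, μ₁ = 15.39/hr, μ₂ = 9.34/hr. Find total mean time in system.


Each node sees arrival rate λ = 4.76/hr (tandem ⇒ throughput preserved).
W₁ = 1/(μ₁−λ) = 1/(15.39−4.76) = 0.09407 hr
W₂ = 1/(μ₂−λ) = 1/(9.34−4.76) = 0.21834 hr
W_total = W₁ + W₂ = 0.09407 + 0.21834 = 0.31241 hr

Final: 0.31241 hr


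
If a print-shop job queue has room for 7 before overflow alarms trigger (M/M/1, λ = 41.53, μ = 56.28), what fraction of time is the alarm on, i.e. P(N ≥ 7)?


ρ = 41.53/56.28 = 0.7379
P(N ≥ n) = ρ^n = 0.7379^7 = 0.119139

Final: 0.119139


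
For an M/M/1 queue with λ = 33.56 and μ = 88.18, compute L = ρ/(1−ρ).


ρ = λ/μ = 33.56/88.18 = 0.3806
L = ρ/(1−ρ) = 0.3806/(1 − 0.3806) = 0.3806/0.6194 = 0.6144

Final: 0.6144


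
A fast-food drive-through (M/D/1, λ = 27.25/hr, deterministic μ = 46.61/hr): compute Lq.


ρ = 27.25/46.61 = 0.5846
M/D/1: Lq = ρ²/(2(1−ρ)) = 0.3418/(2·0.4154) = 0.41145

Final: 0.41145


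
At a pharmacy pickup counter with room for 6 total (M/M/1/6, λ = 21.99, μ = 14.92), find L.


ρ = 21.99/14.92 = 1.4739
L = ρ[1 − (K+1)ρ^K + Kρ^(K+1)] / [(1−ρ)(1−ρ^(K+1))]
Numerator: 1.4739·(1 − 7·10.250344 + 6·15.107578) = 29.319597
Denominator: (-0.4739)·(-14.107578) = 6.685025
L = 29.319597/6.685025 = 4.3859

Final: 4.3859


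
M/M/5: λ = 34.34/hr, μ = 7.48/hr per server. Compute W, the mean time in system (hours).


a = 4.5909; ρ = 0.9182; P₀ = 0.003869
Lq = P₀·a^c·ρ/(c!(1−ρ)²) = 9.01818
Wq = Lq/λ = 9.01818/34.34 = 0.26261 hr
W = Wq + 1/μ = 0.26261 + 0.13369 = 0.39630 hr

Final: 0.39630 hr


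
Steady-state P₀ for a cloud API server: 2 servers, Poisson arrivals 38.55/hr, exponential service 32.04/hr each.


a = λ/μ = 38.55/32.04 = 1.2032; ρ = a/c = 0.6016
Σ_{k=0}^{1} a^k/k! (terms k=0..1) = 1.00000 + 1.20318 = 2.20318
Tail: a^2/(2!(1−ρ)) = 1.44765/(2·0.3984) = 1.81679
P₀ = 1/(2.20318 + 1.81679) = 1/4.01998 = 0.248758

Final: 0.248758


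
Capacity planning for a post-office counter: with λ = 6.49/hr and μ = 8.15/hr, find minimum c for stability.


Stability requires cμ > λ ⇔ c > λ/μ.
λ/μ = 6.49/8.15 = 0.7963
Minimum integer c = ⌊0.7963⌋ + 1 = 1
Check: 1·8.15 = 8.15 > 6.49, while 0·8.15 = 0.00 ≤ 6.49

Final: 1 servers


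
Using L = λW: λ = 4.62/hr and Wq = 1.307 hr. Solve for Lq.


Lq = λWq = 4.62·1.307 = 6.0383

Final: 6.0383


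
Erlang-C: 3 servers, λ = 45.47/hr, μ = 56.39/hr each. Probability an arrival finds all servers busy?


a = λ/μ = 0.8063; ρ = a/3 = 0.2688
P₀ = 0.444257 (from M/M/c formula)
C(c,a) = [a^c/(c!(1−ρ))]·P₀ = [0.52429/(6·0.7312)]·0.444257
= 0.11950·0.444257 = 0.053089

Final: 0.053089


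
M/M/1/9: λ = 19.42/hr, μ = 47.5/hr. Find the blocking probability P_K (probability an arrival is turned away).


ρ = λ/μ = 19.42/47.5 = 0.4088
P_K = (1−ρ)ρ^K/(1−ρ^(K+1)) = (0.5912·0.0003192)/(1 − 0.0001305)
= 0.0001887/0.999870 = 0.0001887

Final: 0.0001887


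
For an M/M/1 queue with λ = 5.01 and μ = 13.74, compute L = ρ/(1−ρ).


ρ = λ/μ = 5.01/13.74 = 0.3646
L = ρ/(1−ρ) = 0.3646/(1 − 0.3646) = 0.3646/0.6354 = 0.5739

Final: 0.5739


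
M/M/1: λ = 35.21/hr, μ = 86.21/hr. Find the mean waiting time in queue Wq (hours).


ρ = 35.21/86.21 = 0.4084
Wq = ρ/(μ−λ) = 0.4084/(86.21 − 35.21) = 0.4084/51.00 = 0.008008 hr

Final: 0.008008 hr


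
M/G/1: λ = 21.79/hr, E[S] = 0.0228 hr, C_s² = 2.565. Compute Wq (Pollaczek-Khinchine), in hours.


ρ = λ·E[S] = 21.79·0.0228 = 0.4968
E[S²] = E[S]²(1+C_s²) = 0.0228²·(1+2.565) = 0.001853
Wq = λ·E[S²]/(2(1−ρ)) = 21.79·0.001853/(2·0.5032) = 0.04013 hr

Final: 0.04013 hr


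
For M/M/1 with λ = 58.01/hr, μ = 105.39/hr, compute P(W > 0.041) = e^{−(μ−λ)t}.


W ~ Exponential(μ−λ) for M/M/1.
μ − λ = 105.39 − 58.01 = 47.3800
P(W > t) = e^{−(μ−λ)t} = e^{−1.9426} = 0.143334

Final: 0.143334


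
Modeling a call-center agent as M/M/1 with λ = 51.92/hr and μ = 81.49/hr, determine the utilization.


ρ = λ/μ = 51.92/81.49 = 0.6371

Final: 0.6371


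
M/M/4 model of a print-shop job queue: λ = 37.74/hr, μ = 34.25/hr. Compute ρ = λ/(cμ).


ρ = λ/(cμ) = 37.74/(4·34.25) = 37.74/137.00 = 0.2755

Final: 0.2755


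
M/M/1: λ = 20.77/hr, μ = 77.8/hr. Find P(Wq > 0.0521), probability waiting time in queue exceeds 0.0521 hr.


ρ = 20.77/77.8 = 0.2670
P(Wq > t) = ρ·e^{−(μ−λ)t} = 0.2670·e^{−2.9713}
= 0.2670·0.051239 = 0.013679

Final: 0.013679


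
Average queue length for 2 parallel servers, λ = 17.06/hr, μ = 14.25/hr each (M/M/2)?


a = λ/μ = 1.1972; ρ = a/2 = 0.5986
P₀ = 0.251097
Lq = P₀·a^c·ρ / (c!·(1−ρ)²) = 0.251097·1.43327·0.5986/(2·0.16112)
= 0.66852

Final: 0.66852


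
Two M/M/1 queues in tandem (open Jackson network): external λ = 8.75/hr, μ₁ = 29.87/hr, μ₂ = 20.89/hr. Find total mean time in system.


Each node sees arrival rate λ = 8.75/hr (tandem ⇒ throughput preserved).
W₁ = 1/(μ₁−λ) = 1/(29.87−8.75) = 0.04735 hr
W₂ = 1/(μ₂−λ) = 1/(20.89−8.75) = 0.08237 hr
W_total = W₁ + W₂ = 0.04735 + 0.08237 = 0.12972 hr

Final: 0.12972 hr


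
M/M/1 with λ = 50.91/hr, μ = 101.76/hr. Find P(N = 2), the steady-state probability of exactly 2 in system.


ρ = 50.91/101.76 = 0.5003
P_n = (1−ρ)·ρ^n = (1 − 0.5003)·0.5003^2 = 0.4997·0.250295 = 0.125074

Final: 0.125074


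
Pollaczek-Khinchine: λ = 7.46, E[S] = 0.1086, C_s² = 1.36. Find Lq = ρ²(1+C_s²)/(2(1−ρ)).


ρ = λ·E[S] = 7.46·0.1086 = 0.8102
Lq = ρ²(1+C_s²)/(2(1−ρ)) = 0.6564·(1+1.36)/(2·0.1898)
= 0.6564·2.3600/0.3797 = 4.07965

Final: 4.07965


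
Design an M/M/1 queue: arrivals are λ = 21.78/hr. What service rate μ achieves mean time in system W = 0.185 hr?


W = 1/(μ−λ) ⇒ μ − λ = 1/W = 1/0.185 = 5.4054
μ = λ + 1/W = 21.78 + 5.4054 = 27.1854 per hr

Final: 27.1854 /hr


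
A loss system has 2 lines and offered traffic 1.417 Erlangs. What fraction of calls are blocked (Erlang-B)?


B(c,a) = (a^c/c!) / Σ_{k=0}^{c} a^k/k!
a^2/2! = 1.003945
Σ terms (k=0..2): 1.00000 + 1.41700 + 1.00394 = 3.420945
B = 1.003945/3.420945 = 0.293470

Final: 0.293470


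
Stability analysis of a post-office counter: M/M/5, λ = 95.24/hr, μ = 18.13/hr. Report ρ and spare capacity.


Total capacity cμ = 5·18.13 = 90.65/hr
ρ = λ/(cμ) = 95.24/90.65 = 1.0506
Stable ⇔ ρ < 1: NO
Spare capacity = cμ − λ = 90.65 − 95.24 = -4.59/hr

Final: ρ = 1.0506; unstable; margin = -4.59/hr


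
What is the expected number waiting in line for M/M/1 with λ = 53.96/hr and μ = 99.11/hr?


ρ = 53.96/99.11 = 0.5444
Lq = ρ²/(1−ρ) = 0.2964/0.4556 = 0.6507

Final: 0.6507


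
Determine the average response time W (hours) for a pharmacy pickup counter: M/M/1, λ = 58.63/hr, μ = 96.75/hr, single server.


W = 1/(μ−λ) = 1/(96.75 − 58.63) = 1/38.12 = 0.02623 hr

Final: 0.02623 hr


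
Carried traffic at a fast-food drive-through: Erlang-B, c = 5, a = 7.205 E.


B(5,7.205) = 0.436613 (Erlang-B)
Carried load = a(1 − B) = 7.205·(1 − 0.436613) = 7.205·0.563387 = 4.0592 E

Final: 4.0592 Erlangs


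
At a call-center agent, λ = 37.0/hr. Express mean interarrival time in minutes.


Mean interarrival time = 1/λ = 1/37.0 hour = 0.02703 hour
In minutes: 0.02703 × 60 = 1.6216 min

Final: 1.6216 min


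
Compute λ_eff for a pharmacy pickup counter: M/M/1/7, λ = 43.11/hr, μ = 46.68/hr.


ρ = 0.9235; P_K = (1−ρ)ρ^7/(1−ρ^8) = 0.093064
λ_eff = λ(1 − P_K) = 43.11·(1 − 0.093064) = 43.11·0.906936 = 39.0980 /hr

Final: 39.0980 /hr


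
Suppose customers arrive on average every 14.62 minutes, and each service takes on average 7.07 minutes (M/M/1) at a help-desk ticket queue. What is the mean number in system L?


λ = 60/14.62 = 4.1040 /hr
μ = 60/7.07 = 8.4866 /hr
ρ = λ/μ = 4.1040/8.4866 = 0.4836
L = ρ/(1−ρ) = 0.4836/0.5164 = 0.9364

Final: 0.9364


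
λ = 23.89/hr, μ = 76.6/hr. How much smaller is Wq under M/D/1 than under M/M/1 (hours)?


ρ = 23.89/76.6 = 0.3119
Wq(M/M/1) = ρ/(μ−λ) = 0.3119/52.71 = 0.005917 hr
Wq(M/D/1) = ρ/(2(μ−λ)) = 0.002958 hr
Savings = 0.005917 − 0.002958 = 0.002958 hr

Final: 0.002958 hr


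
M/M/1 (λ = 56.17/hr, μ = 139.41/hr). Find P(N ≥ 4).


ρ = 56.17/139.41 = 0.4029
P(N ≥ n) = ρ^n = 0.4029^4 = 0.026354

Final: 0.026354


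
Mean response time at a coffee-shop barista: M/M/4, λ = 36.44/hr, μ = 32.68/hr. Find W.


a = 1.1151; ρ = 0.2788; P₀ = 0.327107
Lq = P₀·a^c·ρ/(c!(1−ρ)²) = 0.01129
Wq = Lq/λ = 0.01129/36.44 = 0.0003099 hr
W = Wq + 1/μ = 0.0003099 + 0.03060 = 0.03091 hr

Final: 0.03091 hr


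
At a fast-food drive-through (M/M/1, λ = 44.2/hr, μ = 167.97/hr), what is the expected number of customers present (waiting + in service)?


ρ = λ/μ = 44.2/167.97 = 0.2631
L = ρ/(1−ρ) = 0.2631/(1 − 0.2631) = 0.2631/0.7369 = 0.3571

Final: 0.3571


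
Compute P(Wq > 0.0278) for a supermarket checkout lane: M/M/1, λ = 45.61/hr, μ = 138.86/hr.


ρ = 45.61/138.86 = 0.3285
P(Wq > t) = ρ·e^{−(μ−λ)t} = 0.3285·e^{−2.5924}
= 0.3285·0.074844 = 0.024583

Final: 0.024583


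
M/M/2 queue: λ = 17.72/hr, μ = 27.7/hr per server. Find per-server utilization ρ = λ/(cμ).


ρ = λ/(cμ) = 17.72/(2·27.7) = 17.72/55.40 = 0.3199

Final: 0.3199


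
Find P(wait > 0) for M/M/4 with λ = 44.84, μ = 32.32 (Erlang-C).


a = λ/μ = 1.3874; ρ = a/4 = 0.3468
P₀ = 0.248065 (from M/M/c formula)
C(c,a) = [a^c/(c!(1−ρ))]·P₀ = [3.70490/(24·0.6532)]·0.248065
= 0.23635·0.248065 = 0.058629

Final: 0.058629


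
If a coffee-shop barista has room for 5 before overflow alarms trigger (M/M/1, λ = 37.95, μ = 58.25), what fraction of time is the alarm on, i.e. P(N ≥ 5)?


ρ = 37.95/58.25 = 0.6515
P(N ≥ n) = ρ^n = 0.6515^5 = 0.117376

Final: 0.117376


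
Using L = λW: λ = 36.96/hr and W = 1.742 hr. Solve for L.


L = λW = 36.96·1.742 = 64.3843

Final: 64.3843


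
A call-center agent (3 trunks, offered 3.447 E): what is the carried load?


B(3,3.447) = 0.396543 (Erlang-B)
Carried load = a(1 − B) = 3.447·(1 − 0.396543) = 3.447·0.603457 = 2.0801 E

Final: 2.0801 Erlangs


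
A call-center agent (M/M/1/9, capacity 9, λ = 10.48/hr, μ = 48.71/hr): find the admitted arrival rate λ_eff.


ρ = 0.2152; P_K = (1−ρ)ρ^9/(1−ρ^10) = 0.0000007753
λ_eff = λ(1 − P_K) = 10.48·(1 − 0.0000007753) = 10.48·0.999999 = 10.4800 /hr

Final: 10.4800 /hr


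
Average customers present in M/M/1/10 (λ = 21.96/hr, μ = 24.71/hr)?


ρ = 21.96/24.71 = 0.8887
L = ρ[1 − (K+1)ρ^K + Kρ^(K+1)] / [(1−ρ)(1−ρ^(K+1))]
Numerator: 0.8887·(1 − 11·0.307324 + 10·0.273121) = 0.311628
Denominator: (0.1113)·(0.726879) = 0.080895
L = 0.311628/0.080895 = 3.8523

Final: 3.8523


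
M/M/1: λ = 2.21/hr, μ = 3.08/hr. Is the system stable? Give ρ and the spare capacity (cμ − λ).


Total capacity cμ = 1·3.08 = 3.08/hr
ρ = λ/(cμ) = 2.21/3.08 = 0.7175
Stable ⇔ ρ < 1: YES
Spare capacity = cμ − λ = 3.08 − 2.21 = 0.87/hr

Final: ρ = 0.7175; stable; margin = 0.87/hr


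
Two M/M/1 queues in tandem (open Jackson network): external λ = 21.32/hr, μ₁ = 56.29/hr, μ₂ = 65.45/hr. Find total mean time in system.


Each node sees arrival rate λ = 21.32/hr (tandem ⇒ throughput preserved).
W₁ = 1/(μ₁−λ) = 1/(56.29−21.32) = 0.02860 hr
W₂ = 1/(μ₂−λ) = 1/(65.45−21.32) = 0.02266 hr
W_total = W₁ + W₂ = 0.02860 + 0.02266 = 0.05126 hr

Final: 0.05126 hr


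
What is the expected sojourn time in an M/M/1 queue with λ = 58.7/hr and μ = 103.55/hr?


W = 1/(μ−λ) = 1/(103.55 − 58.7) = 1/44.85 = 0.02230 hr

Final: 0.02230 hr


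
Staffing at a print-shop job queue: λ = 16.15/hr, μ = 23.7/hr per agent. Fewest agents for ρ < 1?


Stability requires cμ > λ ⇔ c > λ/μ.
λ/μ = 16.15/23.7 = 0.6814
Minimum integer c = ⌊0.6814⌋ + 1 = 1
Check: 1·23.7 = 23.70 > 16.15, while 0·23.7 = 0.00 ≤ 16.15

Final: 1 servers


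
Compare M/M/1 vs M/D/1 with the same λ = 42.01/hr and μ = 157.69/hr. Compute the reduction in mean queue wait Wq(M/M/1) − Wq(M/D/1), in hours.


ρ = 42.01/157.69 = 0.2664
Wq(M/M/1) = ρ/(μ−λ) = 0.2664/115.68 = 0.002303 hr
Wq(M/D/1) = ρ/(2(μ−λ)) = 0.001151 hr
Savings = 0.002303 − 0.001151 = 0.001151 hr

Final: 0.001151 hr


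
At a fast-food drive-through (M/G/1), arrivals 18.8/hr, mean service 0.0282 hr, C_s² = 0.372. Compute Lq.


ρ = λ·E[S] = 18.8·0.0282 = 0.5302
Lq = ρ²(1+C_s²)/(2(1−ρ)) = 0.2811·(1+0.372)/(2·0.4698)
= 0.2811·1.3720/0.9397 = 0.41038

Final: 0.41038


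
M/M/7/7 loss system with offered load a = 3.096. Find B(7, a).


B(c,a) = (a^c/c!) / Σ_{k=0}^{c} a^k/k!
a^7/7! = 0.540974
Σ terms (k=0..7): 1.00000 + 3.09600 + 4.79261 + 4.94597 + 3.82818 + 2.37041 + 1.22313 + 0.54097 = 21.797277
B = 0.540974/21.797277 = 0.024818

Final: 0.024818


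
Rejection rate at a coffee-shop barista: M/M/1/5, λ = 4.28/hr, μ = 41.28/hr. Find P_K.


ρ = λ/μ = 4.28/41.28 = 0.1037
P_K = (1−ρ)ρ^K/(1−ρ^(K+1)) = (0.8963·0.00001198)/(1 − 0.000001242)
= 0.00001074/0.999999 = 0.00001074

Final: 0.00001074


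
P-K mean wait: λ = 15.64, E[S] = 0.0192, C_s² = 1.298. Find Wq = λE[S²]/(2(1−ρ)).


ρ = λ·E[S] = 15.64·0.0192 = 0.3003
E[S²] = E[S]²(1+C_s²) = 0.0192²·(1+1.298) = 0.0008471
Wq = λ·E[S²]/(2(1−ρ)) = 15.64·0.0008471/(2·0.6997) = 0.009468 hr

Final: 0.009468 hr


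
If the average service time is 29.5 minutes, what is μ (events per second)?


μ = 1/(service time) in consistent units.
1 second = 0.0166667 min, so μ = 0.0166667/29.5 = 0.0005650 per second

Final: 0.0005650 /sec


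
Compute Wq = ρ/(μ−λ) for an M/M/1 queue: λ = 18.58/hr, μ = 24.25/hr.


ρ = 18.58/24.25 = 0.7662
Wq = ρ/(μ−λ) = 0.7662/(24.25 − 18.58) = 0.7662/5.67 = 0.1351 hr

Final: 0.1351 hr


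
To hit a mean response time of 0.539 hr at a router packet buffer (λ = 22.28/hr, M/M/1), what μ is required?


W = 1/(μ−λ) ⇒ μ − λ = 1/W = 1/0.539 = 1.8553
μ = λ + 1/W = 22.28 + 1.8553 = 24.1353 per hr

Final: 24.1353 /hr


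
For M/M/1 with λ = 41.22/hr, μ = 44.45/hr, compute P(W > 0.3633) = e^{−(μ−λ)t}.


W ~ Exponential(μ−λ) for M/M/1.
μ − λ = 44.45 − 41.22 = 3.2300
P(W > t) = e^{−(μ−λ)t} = e^{−1.1735} = 0.309295

Final: 0.309295


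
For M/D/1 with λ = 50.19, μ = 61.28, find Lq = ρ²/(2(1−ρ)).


ρ = 50.19/61.28 = 0.8190
M/D/1: Lq = ρ²/(2(1−ρ)) = 0.6708/(2·0.1810) = 1.85334

Final: 1.85334


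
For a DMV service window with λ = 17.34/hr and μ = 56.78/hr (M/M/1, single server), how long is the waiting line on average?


ρ = 17.34/56.78 = 0.3054
Lq = ρ²/(1−ρ) = 0.09326/0.6946 = 0.1343

Final: 0.1343


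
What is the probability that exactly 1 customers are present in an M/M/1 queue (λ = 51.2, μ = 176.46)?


ρ = 51.2/176.46 = 0.2902
P_n = (1−ρ)·ρ^n = (1 − 0.2902)·0.2902^1 = 0.7098·0.290151 = 0.205963

Final: 0.205963


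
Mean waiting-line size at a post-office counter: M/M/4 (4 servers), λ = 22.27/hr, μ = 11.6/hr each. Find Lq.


a = λ/μ = 1.9198; ρ = a/4 = 0.4800
P₀ = 0.142238
Lq = P₀·a^c·ρ / (c!·(1−ρ)²) = 0.142238·13.58466·0.4800/(24·0.27044)
= 0.14288

Final: 0.14288


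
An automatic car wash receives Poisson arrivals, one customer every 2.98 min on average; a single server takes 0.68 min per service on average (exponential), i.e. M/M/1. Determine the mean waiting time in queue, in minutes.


λ = 60/2.98 = 20.1342 /hr
μ = 60/0.68 = 88.2353 /hr
ρ = λ/μ = 20.1342/88.2353 = 0.2282
Wq = ρ/(μ−λ) = 0.2282/(88.2353−20.1342) = 0.003351 hr
In minutes: 0.003351·60 = 0.2010 min

Final: 0.2010 min


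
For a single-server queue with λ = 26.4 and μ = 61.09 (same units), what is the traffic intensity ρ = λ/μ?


ρ = λ/μ = 26.4/61.09 = 0.4321

Final: 0.4321


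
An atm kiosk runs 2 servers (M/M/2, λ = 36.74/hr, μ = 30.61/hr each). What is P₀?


a = λ/μ = 36.74/30.61 = 1.2003; ρ = a/c = 0.6001
Σ_{k=0}^{1} a^k/k! (terms k=0..1) = 1.00000 + 1.20026 = 2.20026
Tail: a^2/(2!(1−ρ)) = 1.44063/(2·0.3999) = 1.80137
P₀ = 1/(2.20026 + 1.80137) = 1/4.00163 = 0.249898

Final: 0.249898


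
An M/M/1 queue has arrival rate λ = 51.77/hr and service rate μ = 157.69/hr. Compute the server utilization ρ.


ρ = λ/μ = 51.77/157.69 = 0.3283

Final: 0.3283


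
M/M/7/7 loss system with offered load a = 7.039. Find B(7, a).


B(c,a) = (a^c/c!) / Σ_{k=0}^{c} a^k/k!
a^7/7! = 169.881552
Σ terms (k=0..7): 1.00000 + 7.03900 + 24.77376 + 58.12750 + 102.28987 + 144.00368 + 168.94031 + 169.88155 = 676.055670
B = 169.881552/676.055670 = 0.251283

Final: 0.251283


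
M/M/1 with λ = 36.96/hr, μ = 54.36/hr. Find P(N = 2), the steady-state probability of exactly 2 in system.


ρ = 36.96/54.36 = 0.6799
P_n = (1−ρ)·ρ^n = (1 − 0.6799)·0.6799^2 = 0.3201·0.462280 = 0.147970

Final: 0.147970


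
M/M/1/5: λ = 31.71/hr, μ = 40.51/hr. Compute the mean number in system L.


ρ = 31.71/40.51 = 0.7828
L = ρ[1 − (K+1)ρ^K + Kρ^(K+1)] / [(1−ρ)(1−ρ^(K+1))]
Numerator: 0.7828·(1 − 6·0.293880 + 5·0.230040) = 0.302871
Denominator: (0.2172)·(0.769960) = 0.167259
L = 0.302871/0.167259 = 1.8108

Final: 1.8108


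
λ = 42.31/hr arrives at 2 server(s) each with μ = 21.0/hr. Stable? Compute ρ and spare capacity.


Total capacity cμ = 2·21.0 = 42.00/hr
ρ = λ/(cμ) = 42.31/42.00 = 1.0074
Stable ⇔ ρ < 1: NO
Spare capacity = cμ − λ = 42.00 − 42.31 = -0.31/hr

Final: ρ = 1.0074; unstable; margin = -0.31/hr


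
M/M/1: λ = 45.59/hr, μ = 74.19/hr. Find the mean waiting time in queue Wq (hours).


ρ = 45.59/74.19 = 0.6145
Wq = ρ/(μ−λ) = 0.6145/(74.19 − 45.59) = 0.6145/28.60 = 0.02149 hr

Final: 0.02149 hr


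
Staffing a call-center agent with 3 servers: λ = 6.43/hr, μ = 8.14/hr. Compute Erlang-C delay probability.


a = λ/μ = 0.7899; ρ = a/3 = 0.2633
P₀ = 0.451787 (from M/M/c formula)
C(c,a) = [a^c/(c!(1−ρ))]·P₀ = [0.49290/(6·0.7367)]·0.451787
= 0.11151·0.451787 = 0.050380

Final: 0.050380


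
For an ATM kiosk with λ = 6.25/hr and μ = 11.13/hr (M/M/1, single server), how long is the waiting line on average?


ρ = 6.25/11.13 = 0.5615
Lq = ρ²/(1−ρ) = 0.3153/0.4385 = 0.7192

Final: 0.7192


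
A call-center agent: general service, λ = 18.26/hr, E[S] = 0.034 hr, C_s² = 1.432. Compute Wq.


ρ = λ·E[S] = 18.26·0.034 = 0.6208
E[S²] = E[S]²(1+C_s²) = 0.034²·(1+1.432) = 0.002811
Wq = λ·E[S²]/(2(1−ρ)) = 18.26·0.002811/(2·0.3792) = 0.06770 hr

Final: 0.06770 hr


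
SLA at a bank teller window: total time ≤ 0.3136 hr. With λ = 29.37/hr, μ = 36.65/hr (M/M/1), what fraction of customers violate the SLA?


W ~ Exponential(μ−λ) for M/M/1.
μ − λ = 36.65 − 29.37 = 7.2800
P(W > t) = e^{−(μ−λ)t} = e^{−2.2830} = 0.101977

Final: 0.101977


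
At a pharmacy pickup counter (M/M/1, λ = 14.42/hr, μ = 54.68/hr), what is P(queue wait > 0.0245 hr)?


ρ = 14.42/54.68 = 0.2637
P(Wq > t) = ρ·e^{−(μ−λ)t} = 0.2637·e^{−0.9864}
= 0.2637·0.372928 = 0.098347

Final: 0.098347


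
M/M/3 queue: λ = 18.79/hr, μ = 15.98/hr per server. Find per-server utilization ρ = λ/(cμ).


ρ = λ/(cμ) = 18.79/(3·15.98) = 18.79/47.94 = 0.3919

Final: 0.3919


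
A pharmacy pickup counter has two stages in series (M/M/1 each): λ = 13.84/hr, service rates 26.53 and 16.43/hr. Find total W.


Each node sees arrival rate λ = 13.84/hr (tandem ⇒ throughput preserved).
W₁ = 1/(μ₁−λ) = 1/(26.53−13.84) = 0.07880 hr
W₂ = 1/(μ₂−λ) = 1/(16.43−13.84) = 0.38610 hr
W_total = W₁ + W₂ = 0.07880 + 0.38610 = 0.46490 hr

Final: 0.46490 hr


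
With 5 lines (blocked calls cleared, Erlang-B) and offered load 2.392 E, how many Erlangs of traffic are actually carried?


B(5,2.392) = 0.061852 (Erlang-B)
Carried load = a(1 − B) = 2.392·(1 − 0.061852) = 2.392·0.938148 = 2.2441 E

Final: 2.2441 Erlangs


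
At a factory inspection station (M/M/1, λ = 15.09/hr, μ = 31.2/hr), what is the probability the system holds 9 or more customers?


ρ = 15.09/31.2 = 0.4837
P(N ≥ n) = ρ^n = 0.4837^9 = 0.001448

Final: 0.001448


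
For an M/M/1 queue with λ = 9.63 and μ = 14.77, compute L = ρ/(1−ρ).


ρ = λ/μ = 9.63/14.77 = 0.6520
L = ρ/(1−ρ) = 0.6520/(1 − 0.6520) = 0.6520/0.3480 = 1.8735

Final: 1.8735


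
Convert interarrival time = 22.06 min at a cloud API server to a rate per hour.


λ = 1/(interarrival time) in consistent units.
1 hour = 60 min, so λ = 60/22.06 = 2.7199 per hour

Final: 2.7199 /hr


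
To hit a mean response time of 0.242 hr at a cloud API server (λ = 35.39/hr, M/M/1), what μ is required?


W = 1/(μ−λ) ⇒ μ − λ = 1/W = 1/0.242 = 4.1322
μ = λ + 1/W = 35.39 + 4.1322 = 39.5222 per hr

Final: 39.5222 /hr


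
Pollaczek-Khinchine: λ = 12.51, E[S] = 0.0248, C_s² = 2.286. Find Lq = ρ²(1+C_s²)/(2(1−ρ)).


ρ = λ·E[S] = 12.51·0.0248 = 0.3102
Lq = ρ²(1+C_s²)/(2(1−ρ)) = 0.09625·(1+2.286)/(2·0.6898)
= 0.09625·3.2860/1.3795 = 0.22928

Final: 0.22928


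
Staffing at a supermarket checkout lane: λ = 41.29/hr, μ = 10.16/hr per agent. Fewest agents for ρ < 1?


Stability requires cμ > λ ⇔ c > λ/μ.
λ/μ = 41.29/10.16 = 4.0640
Minimum integer c = ⌊4.0640⌋ + 1 = 5
Check: 5·10.16 = 50.80 > 41.29, while 4·10.16 = 40.64 ≤ 41.29

Final: 5 servers


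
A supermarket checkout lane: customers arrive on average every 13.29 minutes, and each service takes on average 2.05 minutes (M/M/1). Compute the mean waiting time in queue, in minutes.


λ = 60/13.29 = 4.5147 /hr
μ = 60/2.05 = 29.2683 /hr
ρ = λ/μ = 4.5147/29.2683 = 0.1543
Wq = ρ/(μ−λ) = 0.1543/(29.2683−4.5147) = 0.006231 hr
In minutes: 0.006231·60 = 0.3739 min

Final: 0.3739 min


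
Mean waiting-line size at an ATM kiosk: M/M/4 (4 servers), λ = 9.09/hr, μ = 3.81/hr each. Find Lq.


a = λ/μ = 2.3858; ρ = a/4 = 0.5965
P₀ = 0.084454
Lq = P₀·a^c·ρ / (c!·(1−ρ)²) = 0.084454·32.40079·0.5965/(24·0.16285)
= 0.41760

Final: 0.41760


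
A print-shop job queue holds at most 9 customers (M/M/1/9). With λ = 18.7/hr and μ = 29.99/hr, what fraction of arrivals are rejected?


ρ = λ/μ = 18.7/29.99 = 0.6235
P_K = (1−ρ)ρ^K/(1−ρ^(K+1)) = (0.3765·0.014249)/(1 − 0.008885)
= 0.005364/0.991115 = 0.005412

Final: 0.005412


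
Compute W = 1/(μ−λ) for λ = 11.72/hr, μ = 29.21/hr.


W = 1/(μ−λ) = 1/(29.21 − 11.72) = 1/17.49 = 0.05718 hr

Final: 0.05718 hr


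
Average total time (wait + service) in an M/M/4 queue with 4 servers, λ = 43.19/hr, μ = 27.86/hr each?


a = 1.5503; ρ = 0.3876; P₀ = 0.209829
Lq = P₀·a^c·ρ/(c!(1−ρ)²) = 0.05218
Wq = Lq/λ = 0.05218/43.19 = 0.001208 hr
W = Wq + 1/μ = 0.001208 + 0.03589 = 0.03710 hr

Final: 0.03710 hr


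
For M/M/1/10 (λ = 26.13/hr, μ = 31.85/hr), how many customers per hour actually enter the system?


ρ = 0.8204; P_K = (1−ρ)ρ^10/(1−ρ^11) = 0.027978
λ_eff = λ(1 − P_K) = 26.13·(1 − 0.027978) = 26.13·0.972022 = 25.3989 /hr

Final: 25.3989 /hr


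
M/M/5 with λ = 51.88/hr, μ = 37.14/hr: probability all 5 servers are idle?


a = λ/μ = 51.88/37.14 = 1.3969; ρ = a/c = 0.2794
Σ_{k=0}^{4} a^k/k! (terms k=0..4) = 1.00000 + 1.39688 + 0.97563 + 0.45428 + 0.15864 = 3.98543
Tail: a^5/(5!(1−ρ)) = 5.31851/(120·0.7206) = 0.06150
P₀ = 1/(3.98543 + 0.06150) = 1/4.04693 = 0.247101

Final: 0.247101


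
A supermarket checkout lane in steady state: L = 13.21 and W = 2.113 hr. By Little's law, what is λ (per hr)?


λ = L/W = 13.21/2.113 = 6.2518 /hr

Final: 6.2518 /hr


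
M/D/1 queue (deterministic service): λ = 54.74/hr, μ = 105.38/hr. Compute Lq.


ρ = 54.74/105.38 = 0.5195
M/D/1: Lq = ρ²/(2(1−ρ)) = 0.2698/(2·0.4805) = 0.28076

Final: 0.28076


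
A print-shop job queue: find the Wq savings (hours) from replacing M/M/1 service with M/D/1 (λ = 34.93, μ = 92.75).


ρ = 34.93/92.75 = 0.3766
Wq(M/M/1) = ρ/(μ−λ) = 0.3766/57.82 = 0.006513 hr
Wq(M/D/1) = ρ/(2(μ−λ)) = 0.003257 hr
Savings = 0.006513 − 0.003257 = 0.003257 hr

Final: 0.003257 hr


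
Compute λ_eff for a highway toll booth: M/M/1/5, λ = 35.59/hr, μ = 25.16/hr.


ρ = 1.4145; P_K = (1−ρ)ρ^5/(1−ρ^6) = 0.334858
λ_eff = λ(1 − P_K) = 35.59·(1 − 0.334858) = 35.59·0.665142 = 23.6724 /hr

Final: 23.6724 /hr


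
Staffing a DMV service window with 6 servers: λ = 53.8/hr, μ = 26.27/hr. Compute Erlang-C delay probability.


a = λ/μ = 2.0480; ρ = a/6 = 0.3413
P₀ = 0.128777 (from M/M/c formula)
C(c,a) = [a^c/(c!(1−ρ))]·P₀ = [73.77908/(720·0.6587)]·0.128777
= 0.15557·0.128777 = 0.020034

Final: 0.020034
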